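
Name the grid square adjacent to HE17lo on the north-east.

HE17mp

Longitude subsquare l = 11; +1 → 12 = m.
Latitude subsquare o = 14; +1 → 15 = p.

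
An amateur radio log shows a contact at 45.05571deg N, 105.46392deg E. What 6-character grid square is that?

ON25rb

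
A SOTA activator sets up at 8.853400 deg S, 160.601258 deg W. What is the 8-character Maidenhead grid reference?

AI91qd75

Add 180° to longitude and 90° to latitude: 19.39874, 81.14660.
Field: lon ⌊19.39874/20⌋ = 0 → A; lat ⌊81.14660/10⌋ = 8 → I.
Square: lon ⌊19.39874/2⌋ = 9; lat ⌊1.14660/1⌋ = 1.
Subsquare: lon ⌊1.39874/0.0833333⌋ = 16 → q; lat ⌊0.14660/0.0416667⌋ = 3 → d.
Extended square: lon ⌊0.06541/0.00833333⌋ = 7; lat ⌊0.02160/0.00416667⌋ = 5.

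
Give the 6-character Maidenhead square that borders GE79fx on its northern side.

GF70fa

Latitude subsquare x = 23; +1 → 24, wraps to 0 = a, carry into square.
Latitude square 9; +1 → 10, wraps to 0, carry into field.
Latitude field E = 4; +1 → 5 = F.
The longitude characters are unchanged.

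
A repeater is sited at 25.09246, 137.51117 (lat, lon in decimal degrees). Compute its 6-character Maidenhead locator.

PL85sc

Add 180° to longitude and 90° to latitude: 317.5112, 115.0925.
Field: lon ⌊317.5112/20⌋ = 15 → P; lat ⌊115.0925/10⌋ = 11 → L.
Square: lon ⌊17.5112/2⌋ = 8; lat ⌊5.0925/1⌋ = 5.
Subsquare: lon ⌊1.5112/0.0833333⌋ = 18 → s; lat ⌊0.0925/0.0416667⌋ = 2 → c.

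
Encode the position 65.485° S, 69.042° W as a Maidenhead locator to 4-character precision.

FC54

Offset from 180°W / 90°S: lon 110.96°, lat 24.52°.
Field: lon ⌊110.96/20⌋ = 5 → F; lat ⌊24.52/10⌋ = 2 → C.
Square: lon ⌊10.96/2⌋ = 5; lat ⌊4.52/1⌋ = 4.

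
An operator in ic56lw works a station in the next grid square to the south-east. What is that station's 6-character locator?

Longitude subsquare l = 11; +1 → 12 = m.
Latitude subsquare w = 22; −1 → 21 = v.

IC56mv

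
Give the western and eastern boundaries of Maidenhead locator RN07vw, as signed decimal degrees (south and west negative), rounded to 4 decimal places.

Field R=17, N=13: +17·20° lon, +13·10° lat → SW at lon 160°, lat 40°.
Square 0, 7: +0·2° lon, +7·1° lat → SW at lon 160°, lat 47°.
Subsquare v=21, w=22: +21·0.0833333° lon, +22·0.0416667° lat → SW at lon 161.75°, lat 47.9167°.
Cell spans 0.0833333° lon × 0.0416667° lat.
west 161.7500, east 161.8333.

161.7500, 161.8333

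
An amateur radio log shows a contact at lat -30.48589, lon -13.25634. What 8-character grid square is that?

IF39im93

Offset from 180°W / 90°S: lon 166.74366°, lat 59.51411°.
Field: 166.74366/20 → 8 → I, 59.51411/10 → 5 → F; chars IF.
Square: 6.74366/2 → 3, 9.51411/1 → 9; chars 39.
Subsquare: 0.74366/0.0833333 → 8 → i, 0.51411/0.0416667 → 12 → m; chars im.
Extended square: 0.07699/0.00833333 → 9, 0.01411/0.00416667 → 3; chars 93.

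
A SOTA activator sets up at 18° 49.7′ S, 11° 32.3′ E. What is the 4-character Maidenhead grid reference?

JH51

Shift to the Maidenhead origin (180°W, 90°S): lon 191.54, lat 71.17.
Field: lon ⌊191.54/20⌋ = 9 → J; lat ⌊71.17/10⌋ = 7 → H.
Square: lon ⌊11.54/2⌋ = 5; lat ⌊1.17/1⌋ = 1.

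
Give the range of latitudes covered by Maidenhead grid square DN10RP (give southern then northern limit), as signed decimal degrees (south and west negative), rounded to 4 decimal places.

40.6250, 40.6667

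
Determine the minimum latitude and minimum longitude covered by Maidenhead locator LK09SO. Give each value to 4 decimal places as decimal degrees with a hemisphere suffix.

Field L=11, K=10: +11·20° lon, +10·10° lat → SW at lon 40°, lat 10°.
Square 0, 9: +0·2° lon, +9·1° lat → SW at lon 40°, lat 19°.
Subsquare s=18, o=14: +18·0.0833333° lon, +14·0.0416667° lat → SW at lon 41.5°, lat 19.5833°.
latitude 19.5833° N, longitude 41.5000° E.

19.5833° N, 41.5000° E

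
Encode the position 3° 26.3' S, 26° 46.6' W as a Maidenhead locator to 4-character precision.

Shift to the Maidenhead origin (180°W, 90°S): lon 153.22, lat 86.56.
Field: 153.22/20 → 7 → H, 86.56/10 → 8 → I; chars HI.
Square: 13.22/2 → 6, 6.56/1 → 6; chars 66.

HI66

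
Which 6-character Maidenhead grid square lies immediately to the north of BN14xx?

BN15xa

Latitude subsquare x = 23; +1 → 24, wraps to 0 = a, carry into square.
Latitude square 4; +1 → 5.
The longitude characters are unchanged.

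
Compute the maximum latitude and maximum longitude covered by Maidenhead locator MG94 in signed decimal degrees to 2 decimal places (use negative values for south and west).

-25.00, 80.00

Field M=12, G=6: +12·20° lon, +6·10° lat → SW at lon 60°, lat -30°.
Square 9, 4: +9·2° lon, +4·1° lat → SW at lon 78°, lat -26°.
Cell spans 2° lon × 1° lat. NE corner is SW corner plus one full cell.
latitude -25.00, longitude 80.00.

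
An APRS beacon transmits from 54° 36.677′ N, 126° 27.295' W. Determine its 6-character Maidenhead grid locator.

CO64so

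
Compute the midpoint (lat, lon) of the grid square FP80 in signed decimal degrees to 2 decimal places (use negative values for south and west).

60.50, -63.00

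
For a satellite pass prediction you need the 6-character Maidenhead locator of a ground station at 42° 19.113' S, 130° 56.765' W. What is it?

Shift to the Maidenhead origin (180°W, 90°S): lon 49.0539, lat 47.6814.
Field: lon ⌊49.0539/20⌋ = 2 → C; lat ⌊47.6814/10⌋ = 4 → E.
Square: lon ⌊9.0539/2⌋ = 4; lat ⌊7.6814/1⌋ = 7.
Subsquare: lon ⌊1.0539/0.0833333⌋ = 12 → m; lat ⌊0.6814/0.0416667⌋ = 16 → q.

CE47mq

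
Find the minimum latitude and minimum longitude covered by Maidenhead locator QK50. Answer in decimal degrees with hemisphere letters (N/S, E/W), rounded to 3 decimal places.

Field Q=16, K=10: +16·20° lon, +10·10° lat → SW at lon 140°, lat 10°.
Square 5, 0: +5·2° lon, +0·1° lat → SW at lon 150°, lat 10°.
latitude 10.000° N, longitude 150.000° E.

10.000° N, 150.000° E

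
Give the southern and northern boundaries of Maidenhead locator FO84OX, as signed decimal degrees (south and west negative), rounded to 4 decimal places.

Field F=5, O=14: +5·20° lon, +14·10° lat → SW at lon -80°, lat 50°.
Square 8, 4: +8·2° lon, +4·1° lat → SW at lon -64°, lat 54°.
Subsquare o=14, x=23: +14·0.0833333° lon, +23·0.0416667° lat → SW at lon -62.8333°, lat 54.9583°.
Cell spans 0.0833333° lon × 0.0416667° lat.
south 54.9583, north 55.0000.

54.9583, 55.0000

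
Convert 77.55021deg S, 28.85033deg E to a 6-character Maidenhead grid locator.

Offset from 180°W / 90°S: lon 208.8503°, lat 12.4498°.
Field: lon ⌊208.8503/20⌋ = 10 → K; lat ⌊12.4498/10⌋ = 1 → B.
Square: lon ⌊8.8503/2⌋ = 4; lat ⌊2.4498/1⌋ = 2.
Subsquare: lon ⌊0.8503/0.0833333⌋ = 10 → k; lat ⌊0.4498/0.0416667⌋ = 10 → k.

KB42kk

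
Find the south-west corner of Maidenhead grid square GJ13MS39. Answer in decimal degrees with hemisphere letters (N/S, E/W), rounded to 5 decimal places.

3.78750° N, 56.97500° W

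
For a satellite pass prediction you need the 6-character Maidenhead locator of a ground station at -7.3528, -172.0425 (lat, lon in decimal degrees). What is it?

AI32xp

Add 180° to longitude and 90° to latitude: 7.9575, 82.6472.
Field: 7.9575/20 → 0 → A, 82.6472/10 → 8 → I; chars AI.
Square: 7.9575/2 → 3, 2.6472/1 → 2; chars 32.
Subsquare: 1.9575/0.0833333 → 23 → x, 0.6472/0.0416667 → 15 → p; chars xp.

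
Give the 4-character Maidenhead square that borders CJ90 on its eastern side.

DJ00

Longitude square 9; +1 → 10, wraps to 0, carry into field.
Longitude field C = 2; +1 → 3 = D.
The latitude characters are unchanged.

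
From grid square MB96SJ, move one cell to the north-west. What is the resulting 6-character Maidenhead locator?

Longitude subsquare s = 18; −1 → 17 = r.
Latitude subsquare j = 9; +1 → 10 = k.

MB96rk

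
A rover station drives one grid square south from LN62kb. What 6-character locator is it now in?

Latitude subsquare b = 1; −1 → 0 = a.
The longitude characters are unchanged.

LN62ka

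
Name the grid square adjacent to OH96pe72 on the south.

OH96pe71

Latitude extended square 2; −1 → 1.
The longitude characters are unchanged.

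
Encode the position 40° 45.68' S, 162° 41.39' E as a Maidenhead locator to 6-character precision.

Add 180° to longitude and 90° to latitude: 342.6898, 49.2387.
Field: 342.6898/20 → 17 → R, 49.2387/10 → 4 → E; chars RE.
Square: 2.6898/2 → 1, 9.2387/1 → 9; chars 19.
Subsquare: 0.6898/0.0833333 → 8 → i, 0.2387/0.0416667 → 5 → f; chars if.

RE19if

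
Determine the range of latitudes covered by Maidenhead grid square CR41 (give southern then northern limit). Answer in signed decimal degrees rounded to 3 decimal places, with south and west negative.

81.000, 82.000

Field C=2, R=17: +2·20° lon, +17·10° lat → SW at lon -140°, lat 80°.
Square 4, 1: +4·2° lon, +1·1° lat → SW at lon -132°, lat 81°.
Cell spans 2° lon × 1° lat.
south 81.000, north 82.000.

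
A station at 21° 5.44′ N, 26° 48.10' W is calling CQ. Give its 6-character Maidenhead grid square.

Shift to the Maidenhead origin (180°W, 90°S): lon 153.1983, lat 111.0907.
Field: 153.1983/20 → 7 → H, 111.0907/10 → 11 → L; chars HL.
Square: 13.1983/2 → 6, 1.0907/1 → 1; chars 61.
Subsquare: 1.1983/0.0833333 → 14 → o, 0.0907/0.0416667 → 2 → c; chars oc.

HL61oc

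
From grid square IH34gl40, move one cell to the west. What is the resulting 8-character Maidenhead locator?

Longitude extended square 4; −1 → 3.
The latitude characters are unchanged.

IH34gl30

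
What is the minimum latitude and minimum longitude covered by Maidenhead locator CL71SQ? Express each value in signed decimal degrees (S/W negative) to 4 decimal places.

Field C=2, L=11: +2·20° lon, +11·10° lat → SW at lon -140°, lat 20°.
Square 7, 1: +7·2° lon, +1·1° lat → SW at lon -126°, lat 21°.
Subsquare s=18, q=16: +18·0.0833333° lon, +16·0.0416667° lat → SW at lon -124.5°, lat 21.6667°.
latitude 21.6667, longitude -124.5000.

21.6667, -124.5000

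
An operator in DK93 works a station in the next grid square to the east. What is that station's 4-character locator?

Longitude square 9; +1 → 10, wraps to 0, carry into field.
Longitude field D = 3; +1 → 4 = E.
The latitude characters are unchanged.

EK03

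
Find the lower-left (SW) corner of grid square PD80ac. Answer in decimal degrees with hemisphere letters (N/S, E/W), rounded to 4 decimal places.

Field P=15, D=3: +15·20° lon, +3·10° lat → SW at lon 120°, lat -60°.
Square 8, 0: +8·2° lon, +0·1° lat → SW at lon 136°, lat -60°.
Subsquare a=0, c=2: +0·0.0833333° lon, +2·0.0416667° lat → SW at lon 136°, lat -59.9167°.
latitude 59.9167° S, longitude 136.0000° E.

59.9167° S, 136.0000° E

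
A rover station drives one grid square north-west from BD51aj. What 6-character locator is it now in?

Longitude subsquare a = 0; −1 → -1, wraps to 23 = x, carry into square.
Longitude square 5; −1 → 4.
Latitude subsquare j = 9; +1 → 10 = k.

BD41xk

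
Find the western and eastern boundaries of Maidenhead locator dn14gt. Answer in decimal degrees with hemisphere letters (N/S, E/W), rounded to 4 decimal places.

Field D=3, N=13: +3·20° lon, +13·10° lat → SW at lon -120°, lat 40°.
Square 1, 4: +1·2° lon, +4·1° lat → SW at lon -118°, lat 44°.
Subsquare g=6, t=19: +6·0.0833333° lon, +19·0.0416667° lat → SW at lon -117.5°, lat 44.7917°.
Cell spans 0.0833333° lon × 0.0416667° lat.
west 117.5000° W, east 117.4167° W.

117.5000° W, 117.4167° W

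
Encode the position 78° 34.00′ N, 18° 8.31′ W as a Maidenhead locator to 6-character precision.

Offset from 180°W / 90°S: lon 161.8615°, lat 168.5667°.
Field (20°×10°, letters A–R): lon ⌊161.8615/20⌋ = 8 → I; lat ⌊168.5667/10⌋ = 16 → Q.
Square (2°×1°, digits 0–9): lon ⌊1.8615/2⌋ = 0; lat ⌊8.5667/1⌋ = 8.
Subsquare (5′×2.5′, letters a–x): lon ⌊1.8615/0.0833333⌋ = 22 → w; lat ⌊0.5667/0.0416667⌋ = 13 → n.

IQ08wn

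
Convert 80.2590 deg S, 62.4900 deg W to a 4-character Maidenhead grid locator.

Offset from 180°W / 90°S: lon 117.51°, lat 9.74°.
Field (20°×10°, letters A–R): 117.51/20 → 5 → F, 9.74/10 → 0 → A; chars FA.
Square (2°×1°, digits 0–9): 17.51/2 → 8, 9.74/1 → 9; chars 89.

FA89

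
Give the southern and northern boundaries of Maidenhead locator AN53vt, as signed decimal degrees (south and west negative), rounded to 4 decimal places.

43.7917, 43.8333

Field A=0, N=13: +0·20° lon, +13·10° lat → SW at lon -180°, lat 40°.
Square 5, 3: +5·2° lon, +3·1° lat → SW at lon -170°, lat 43°.
Subsquare v=21, t=19: +21·0.0833333° lon, +19·0.0416667° lat → SW at lon -168.25°, lat 43.7917°.
Cell spans 0.0833333° lon × 0.0416667° lat.
south 43.7917, north 43.8333.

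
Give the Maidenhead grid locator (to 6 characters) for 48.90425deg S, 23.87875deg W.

Add 180° to longitude and 90° to latitude: 156.1213, 41.0958.
Field (20°×10°, letters A–R): 156.1213/20 → 7 → H, 41.0958/10 → 4 → E; chars HE.
Square (2°×1°, digits 0–9): 16.1213/2 → 8, 1.0958/1 → 1; chars 81.
Subsquare (5′×2.5′, letters a–x): 0.1213/0.0833333 → 1 → b, 0.0958/0.0416667 → 2 → c; chars bc.

HE81bc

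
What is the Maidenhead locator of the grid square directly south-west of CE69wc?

Longitude subsquare w = 22; −1 → 21 = v.
Latitude subsquare c = 2; −1 → 1 = b.

CE69vb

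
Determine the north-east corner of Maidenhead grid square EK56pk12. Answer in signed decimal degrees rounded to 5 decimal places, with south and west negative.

16.42917, -88.73333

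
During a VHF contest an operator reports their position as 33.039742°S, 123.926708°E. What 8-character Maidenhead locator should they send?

PF16xx10

Offset from 180°W / 90°S: lon 303.92671°, lat 56.96026°.
Field: 303.92671/20 → 15 → P, 56.96026/10 → 5 → F; chars PF.
Square: 3.92671/2 → 1, 6.96026/1 → 6; chars 16.
Subsquare: 1.92671/0.0833333 → 23 → x, 0.96026/0.0416667 → 23 → x; chars xx.
Extended square: 0.01004/0.00833333 → 1, 0.00192/0.00416667 → 0; chars 10.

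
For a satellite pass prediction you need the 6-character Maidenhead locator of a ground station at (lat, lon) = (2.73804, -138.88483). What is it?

CJ02nr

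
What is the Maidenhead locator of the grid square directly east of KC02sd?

KC02td

Longitude subsquare s = 18; +1 → 19 = t.
The latitude characters are unchanged.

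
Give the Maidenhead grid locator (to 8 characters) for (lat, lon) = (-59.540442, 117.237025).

Shift to the Maidenhead origin (180°W, 90°S): lon 297.23703, lat 30.45956.
Field: 297.23703/20 → 14 → O, 30.45956/10 → 3 → D; chars OD.
Square: 17.23703/2 → 8, 0.45956/1 → 0; chars 80.
Subsquare: 1.23703/0.0833333 → 14 → o, 0.45956/0.0416667 → 11 → l; chars ol.
Extended square: 0.07036/0.00833333 → 8, 0.00122/0.00416667 → 0; chars 80.

OD80ol80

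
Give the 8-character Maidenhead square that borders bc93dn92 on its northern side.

Latitude extended square 2; +1 → 3.
The longitude characters are unchanged.

BC93dn93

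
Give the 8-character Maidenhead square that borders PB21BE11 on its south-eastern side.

PB21be20

Longitude extended square 1; +1 → 2.
Latitude extended square 1; −1 → 0.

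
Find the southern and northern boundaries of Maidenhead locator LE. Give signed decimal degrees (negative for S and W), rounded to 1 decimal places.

-50.0, -40.0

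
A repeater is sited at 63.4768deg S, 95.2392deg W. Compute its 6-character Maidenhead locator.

Offset from 180°W / 90°S: lon 84.7608°, lat 26.5232°.
Field: lon ⌊84.7608/20⌋ = 4 → E; lat ⌊26.5232/10⌋ = 2 → C.
Square: lon ⌊4.7608/2⌋ = 2; lat ⌊6.5232/1⌋ = 6.
Subsquare: lon ⌊0.7608/0.0833333⌋ = 9 → j; lat ⌊0.5232/0.0416667⌋ = 12 → m.

EC26jm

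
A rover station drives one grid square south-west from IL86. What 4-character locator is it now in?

Longitude square 8; −1 → 7.
Latitude square 6; −1 → 5.

IL75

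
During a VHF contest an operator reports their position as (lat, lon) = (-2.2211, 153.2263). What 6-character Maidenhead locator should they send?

Shift to the Maidenhead origin (180°W, 90°S): lon 333.2263, lat 87.7789.
Field: lon ⌊333.2263/20⌋ = 16 → Q; lat ⌊87.7789/10⌋ = 8 → I.
Square: lon ⌊13.2263/2⌋ = 6; lat ⌊7.7789/1⌋ = 7.
Subsquare: lon ⌊1.2263/0.0833333⌋ = 14 → o; lat ⌊0.7789/0.0416667⌋ = 18 → s.

QI67os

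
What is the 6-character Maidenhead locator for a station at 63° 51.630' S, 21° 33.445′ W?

HC96fd

Offset from 180°W / 90°S: lon 158.4426°, lat 26.1395°.
Field (20°×10°, letters A–R): 158.4426/20 → 7 → H, 26.1395/10 → 2 → C; chars HC.
Square (2°×1°, digits 0–9): 18.4426/2 → 9, 6.1395/1 → 6; chars 96.
Subsquare (5′×2.5′, letters a–x): 0.4426/0.0833333 → 5 → f, 0.1395/0.0416667 → 3 → d; chars fd.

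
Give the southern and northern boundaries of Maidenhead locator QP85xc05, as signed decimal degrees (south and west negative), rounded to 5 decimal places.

65.10417, 65.10833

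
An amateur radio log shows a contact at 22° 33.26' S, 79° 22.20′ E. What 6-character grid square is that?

MG97qk

Shift to the Maidenhead origin (180°W, 90°S): lon 259.3700, lat 67.4457.
Field: lon ⌊259.3700/20⌋ = 12 → M; lat ⌊67.4457/10⌋ = 6 → G.
Square: lon ⌊19.3700/2⌋ = 9; lat ⌊7.4457/1⌋ = 7.
Subsquare: lon ⌊1.3700/0.0833333⌋ = 16 → q; lat ⌊0.4457/0.0416667⌋ = 10 → k.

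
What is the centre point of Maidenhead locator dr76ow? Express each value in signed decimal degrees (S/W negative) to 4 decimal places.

86.9375, -104.7917

Field D=3, R=17: +3·20° lon, +17·10° lat → SW at lon -120°, lat 80°.
Square 7, 6: +7·2° lon, +6·1° lat → SW at lon -106°, lat 86°.
Subsquare o=14, w=22: +14·0.0833333° lon, +22·0.0416667° lat → SW at lon -104.833°, lat 86.9167°.
Cell spans 0.0833333° lon × 0.0416667° lat. Centre is SW corner plus half of each.
latitude 86.9375, longitude -104.7917.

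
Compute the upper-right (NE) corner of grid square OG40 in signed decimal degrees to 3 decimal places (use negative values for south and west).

Field O=14, G=6: +14·20° lon, +6·10° lat → SW at lon 100°, lat -30°.
Square 4, 0: +4·2° lon, +0·1° lat → SW at lon 108°, lat -30°.
Cell spans 2° lon × 1° lat. NE corner is SW corner plus one full cell.
latitude -29.000, longitude 110.000.

-29.000, 110.000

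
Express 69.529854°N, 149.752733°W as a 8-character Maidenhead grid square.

BP59cm97

Add 180° to longitude and 90° to latitude: 30.24727, 159.52985.
Field: lon ⌊30.24727/20⌋ = 1 → B; lat ⌊159.52985/10⌋ = 15 → P.
Square: lon ⌊10.24727/2⌋ = 5; lat ⌊9.52985/1⌋ = 9.
Subsquare: lon ⌊0.24727/0.0833333⌋ = 2 → c; lat ⌊0.52985/0.0416667⌋ = 12 → m.
Extended square: lon ⌊0.08060/0.00833333⌋ = 9; lat ⌊0.02985/0.00416667⌋ = 7.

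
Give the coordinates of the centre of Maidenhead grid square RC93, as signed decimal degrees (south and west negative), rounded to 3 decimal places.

Field R=17, C=2: +17·20° lon, +2·10° lat → SW at lon 160°, lat -70°.
Square 9, 3: +9·2° lon, +3·1° lat → SW at lon 178°, lat -67°.
Cell spans 2° lon × 1° lat. Centre is SW corner plus half of each.
latitude -66.500, longitude 179.000.

-66.500, 179.000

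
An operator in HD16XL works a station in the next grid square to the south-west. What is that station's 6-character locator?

HD16wk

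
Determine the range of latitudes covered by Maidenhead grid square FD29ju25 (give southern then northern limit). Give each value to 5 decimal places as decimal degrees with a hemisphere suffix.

Field F=5, D=3: +5·20° lon, +3·10° lat → SW at lon -80°, lat -60°.
Square 2, 9: +2·2° lon, +9·1° lat → SW at lon -76°, lat -51°.
Subsquare j=9, u=20: +9·0.0833333° lon, +20·0.0416667° lat → SW at lon -75.25°, lat -50.1667°.
Extended square 2, 5: +2·0.00833333° lon, +5·0.00416667° lat → SW at lon -75.2333°, lat -50.1458°.
Cell spans 0.00833333° lon × 0.00416667° lat.
south 50.14583° S, north 50.14167° S.

50.14583° S, 50.14167° S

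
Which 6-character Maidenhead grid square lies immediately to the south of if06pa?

Latitude subsquare a = 0; −1 → -1, wraps to 23 = x, carry into square.
Latitude square 6; −1 → 5.
The longitude characters are unchanged.

IF05px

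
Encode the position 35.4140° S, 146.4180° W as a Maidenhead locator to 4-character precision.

Offset from 180°W / 90°S: lon 33.58°, lat 54.59°.
Field: 33.58/20 → 1 → B, 54.59/10 → 5 → F; chars BF.
Square: 13.58/2 → 6, 4.59/1 → 4; chars 64.

BF64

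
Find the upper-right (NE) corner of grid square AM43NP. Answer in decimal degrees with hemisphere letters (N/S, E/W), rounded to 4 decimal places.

Field A=0, M=12: +0·20° lon, +12·10° lat → SW at lon -180°, lat 30°.
Square 4, 3: +4·2° lon, +3·1° lat → SW at lon -172°, lat 33°.
Subsquare n=13, p=15: +13·0.0833333° lon, +15·0.0416667° lat → SW at lon -170.917°, lat 33.625°.
Cell spans 0.0833333° lon × 0.0416667° lat. NE corner is SW corner plus one full cell.
latitude 33.6667° N, longitude 170.8333° W.

33.6667° N, 170.8333° W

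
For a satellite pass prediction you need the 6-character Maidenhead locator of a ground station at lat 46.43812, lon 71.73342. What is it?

MN56uk

Offset from 180°W / 90°S: lon 251.7334°, lat 136.4381°.
Field: 251.7334/20 → 12 → M, 136.4381/10 → 13 → N; chars MN.
Square: 11.7334/2 → 5, 6.4381/1 → 6; chars 56.
Subsquare: 1.7334/0.0833333 → 20 → u, 0.4381/0.0416667 → 10 → k; chars uk.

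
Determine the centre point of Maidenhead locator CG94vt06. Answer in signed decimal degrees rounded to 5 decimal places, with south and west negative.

Field C=2, G=6: +2·20° lon, +6·10° lat → SW at lon -140°, lat -30°.
Square 9, 4: +9·2° lon, +4·1° lat → SW at lon -122°, lat -26°.
Subsquare v=21, t=19: +21·0.0833333° lon, +19·0.0416667° lat → SW at lon -120.25°, lat -25.2083°.
Extended square 0, 6: +0·0.00833333° lon, +6·0.00416667° lat → SW at lon -120.25°, lat -25.1833°.
Cell spans 0.00833333° lon × 0.00416667° lat. Centre is SW corner plus half of each.
latitude -25.18125, longitude -120.24583.

-25.18125, -120.24583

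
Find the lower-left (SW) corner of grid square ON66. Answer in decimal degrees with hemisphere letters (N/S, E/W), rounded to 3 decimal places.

46.000° N, 112.000° E

Field O=14, N=13: +14·20° lon, +13·10° lat → SW at lon 100°, lat 40°.
Square 6, 6: +6·2° lon, +6·1° lat → SW at lon 112°, lat 46°.
latitude 46.000° N, longitude 112.000° E.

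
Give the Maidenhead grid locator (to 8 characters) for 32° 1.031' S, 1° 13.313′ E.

JF07ox65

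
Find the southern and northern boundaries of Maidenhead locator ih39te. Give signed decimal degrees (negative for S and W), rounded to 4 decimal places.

-10.8333, -10.7917

Field I=8, H=7: +8·20° lon, +7·10° lat → SW at lon -20°, lat -20°.
Square 3, 9: +3·2° lon, +9·1° lat → SW at lon -14°, lat -11°.
Subsquare t=19, e=4: +19·0.0833333° lon, +4·0.0416667° lat → SW at lon -12.4167°, lat -10.8333°.
Cell spans 0.0833333° lon × 0.0416667° lat.
south -10.8333, north -10.7917.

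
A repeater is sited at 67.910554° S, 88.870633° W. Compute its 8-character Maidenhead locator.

EC52nc51

Offset from 180°W / 90°S: lon 91.12937°, lat 22.08945°.
Field (20°×10°, letters A–R): 91.12937/20 → 4 → E, 22.08945/10 → 2 → C; chars EC.
Square (2°×1°, digits 0–9): 11.12937/2 → 5, 2.08945/1 → 2; chars 52.
Subsquare (5′×2.5′, letters a–x): 1.12937/0.0833333 → 13 → n, 0.08945/0.0416667 → 2 → c; chars nc.
Extended square (30″×15″, digits 0–9): 0.04603/0.00833333 → 5, 0.00611/0.00416667 → 1; chars 51.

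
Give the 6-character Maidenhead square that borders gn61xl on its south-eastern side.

GN71ak

Longitude subsquare x = 23; +1 → 24, wraps to 0 = a, carry into square.
Longitude square 6; +1 → 7.
Latitude subsquare l = 11; −1 → 10 = k.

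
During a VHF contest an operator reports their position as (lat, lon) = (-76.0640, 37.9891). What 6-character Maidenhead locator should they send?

KB83xw

Add 180° to longitude and 90° to latitude: 217.9891, 13.9360.
Field (20°×10°, letters A–R): lon ⌊217.9891/20⌋ = 10 → K; lat ⌊13.9360/10⌋ = 1 → B.
Square (2°×1°, digits 0–9): lon ⌊17.9891/2⌋ = 8; lat ⌊3.9360/1⌋ = 3.
Subsquare (5′×2.5′, letters a–x): lon ⌊1.9891/0.0833333⌋ = 23 → x; lat ⌊0.9360/0.0416667⌋ = 22 → w.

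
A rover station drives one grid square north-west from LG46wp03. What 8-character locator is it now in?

Longitude extended square 0; −1 → -1, wraps to 9, carry into subsquare.
Longitude subsquare w = 22; −1 → 21 = v.
Latitude extended square 3; +1 → 4.

LG46vp94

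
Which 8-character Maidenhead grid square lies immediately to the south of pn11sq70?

PN11sp79

Latitude extended square 0; −1 → -1, wraps to 9, carry into subsquare.
Latitude subsquare q = 16; −1 → 15 = p.
The longitude characters are unchanged.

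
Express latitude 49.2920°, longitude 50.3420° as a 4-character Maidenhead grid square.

LN59

Shift to the Maidenhead origin (180°W, 90°S): lon 230.34, lat 139.29.
Field: lon ⌊230.34/20⌋ = 11 → L; lat ⌊139.29/10⌋ = 13 → N.
Square: lon ⌊10.34/2⌋ = 5; lat ⌊9.29/1⌋ = 9.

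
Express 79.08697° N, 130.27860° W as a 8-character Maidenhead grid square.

CQ49uc60

Offset from 180°W / 90°S: lon 49.72140°, lat 169.08697°.
Field: 49.72140/20 → 2 → C, 169.08697/10 → 16 → Q; chars CQ.
Square: 9.72140/2 → 4, 9.08697/1 → 9; chars 49.
Subsquare: 1.72140/0.0833333 → 20 → u, 0.08697/0.0416667 → 2 → c; chars uc.
Extended square: 0.05473/0.00833333 → 6, 0.00364/0.00416667 → 0; chars 60.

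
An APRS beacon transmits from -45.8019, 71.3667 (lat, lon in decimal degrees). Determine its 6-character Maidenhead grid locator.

ME54qe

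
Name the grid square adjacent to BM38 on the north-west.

Longitude square 3; −1 → 2.
Latitude square 8; +1 → 9.

BM29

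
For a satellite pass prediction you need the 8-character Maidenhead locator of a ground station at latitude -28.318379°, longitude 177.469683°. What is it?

RG81rq63

Add 180° to longitude and 90° to latitude: 357.46968, 61.68162.
Field: 357.46968/20 → 17 → R, 61.68162/10 → 6 → G; chars RG.
Square: 17.46968/2 → 8, 1.68162/1 → 1; chars 81.
Subsquare: 1.46968/0.0833333 → 17 → r, 0.68162/0.0416667 → 16 → q; chars rq.
Extended square: 0.05302/0.00833333 → 6, 0.01495/0.00416667 → 3; chars 63.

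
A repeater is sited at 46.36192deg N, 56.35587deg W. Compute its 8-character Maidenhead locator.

GN16ti76

Offset from 180°W / 90°S: lon 123.64413°, lat 136.36192°.
Field: lon ⌊123.64413/20⌋ = 6 → G; lat ⌊136.36192/10⌋ = 13 → N.
Square: lon ⌊3.64413/2⌋ = 1; lat ⌊6.36192/1⌋ = 6.
Subsquare: lon ⌊1.64413/0.0833333⌋ = 19 → t; lat ⌊0.36192/0.0416667⌋ = 8 → i.
Extended square: lon ⌊0.06080/0.00833333⌋ = 7; lat ⌊0.02859/0.00416667⌋ = 6.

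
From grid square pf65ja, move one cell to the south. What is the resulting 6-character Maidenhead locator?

PF64jx

Latitude subsquare a = 0; −1 → -1, wraps to 23 = x, carry into square.
Latitude square 5; −1 → 4.
The longitude characters are unchanged.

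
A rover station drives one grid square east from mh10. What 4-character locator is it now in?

Longitude square 1; +1 → 2.
The latitude characters are unchanged.

MH20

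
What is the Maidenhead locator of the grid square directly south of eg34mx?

EG34mw

Latitude subsquare x = 23; −1 → 22 = w.
The longitude characters are unchanged.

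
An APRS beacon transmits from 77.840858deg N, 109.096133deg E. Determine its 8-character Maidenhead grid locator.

Offset from 180°W / 90°S: lon 289.09613°, lat 167.84086°.
Field (20°×10°, letters A–R): lon ⌊289.09613/20⌋ = 14 → O; lat ⌊167.84086/10⌋ = 16 → Q.
Square (2°×1°, digits 0–9): lon ⌊9.09613/2⌋ = 4; lat ⌊7.84086/1⌋ = 7.
Subsquare (5′×2.5′, letters a–x): lon ⌊1.09613/0.0833333⌋ = 13 → n; lat ⌊0.84086/0.0416667⌋ = 20 → u.
Extended square (30″×15″, digits 0–9): lon ⌊0.01280/0.00833333⌋ = 1; lat ⌊0.00752/0.00416667⌋ = 1.

OQ47nu11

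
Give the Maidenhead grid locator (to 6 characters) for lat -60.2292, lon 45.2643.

LC29ps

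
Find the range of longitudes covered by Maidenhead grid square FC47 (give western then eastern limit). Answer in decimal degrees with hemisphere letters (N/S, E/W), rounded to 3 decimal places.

72.000° W, 70.000° W

Field F=5, C=2: +5·20° lon, +2·10° lat → SW at lon -80°, lat -70°.
Square 4, 7: +4·2° lon, +7·1° lat → SW at lon -72°, lat -63°.
Cell spans 2° lon × 1° lat.
west 72.000° W, east 70.000° W.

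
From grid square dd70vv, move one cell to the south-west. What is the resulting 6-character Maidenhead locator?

DD70uu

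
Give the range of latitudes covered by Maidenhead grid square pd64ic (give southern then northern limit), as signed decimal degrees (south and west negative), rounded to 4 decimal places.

-55.9167, -55.8750

Field P=15, D=3: +15·20° lon, +3·10° lat → SW at lon 120°, lat -60°.
Square 6, 4: +6·2° lon, +4·1° lat → SW at lon 132°, lat -56°.
Subsquare i=8, c=2: +8·0.0833333° lon, +2·0.0416667° lat → SW at lon 132.667°, lat -55.9167°.
Cell spans 0.0833333° lon × 0.0416667° lat.
south -55.9167, north -55.8750.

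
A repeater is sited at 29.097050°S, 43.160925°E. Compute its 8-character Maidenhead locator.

LG10nv96

Offset from 180°W / 90°S: lon 223.16092°, lat 60.90295°.
Field: 223.16092/20 → 11 → L, 60.90295/10 → 6 → G; chars LG.
Square: 3.16092/2 → 1, 0.90295/1 → 0; chars 10.
Subsquare: 1.16092/0.0833333 → 13 → n, 0.90295/0.0416667 → 21 → v; chars nv.
Extended square: 0.07759/0.00833333 → 9, 0.02795/0.00416667 → 6; chars 96.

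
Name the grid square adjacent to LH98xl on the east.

MH08al

Longitude subsquare x = 23; +1 → 24, wraps to 0 = a, carry into square.
Longitude square 9; +1 → 10, wraps to 0, carry into field.
Longitude field L = 11; +1 → 12 = M.
The latitude characters are unchanged.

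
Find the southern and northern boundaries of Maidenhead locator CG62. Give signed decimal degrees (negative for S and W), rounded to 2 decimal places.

Field C=2, G=6: +2·20° lon, +6·10° lat → SW at lon -140°, lat -30°.
Square 6, 2: +6·2° lon, +2·1° lat → SW at lon -128°, lat -28°.
Cell spans 2° lon × 1° lat.
south -28.00, north -27.00.

-28.00, -27.00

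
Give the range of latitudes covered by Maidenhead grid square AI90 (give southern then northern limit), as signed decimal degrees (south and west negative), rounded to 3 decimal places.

Field A=0, I=8: +0·20° lon, +8·10° lat → SW at lon -180°, lat -10°.
Square 9, 0: +9·2° lon, +0·1° lat → SW at lon -162°, lat -10°.
Cell spans 2° lon × 1° lat.
south -10.000, north -9.000.

-10.000, -9.000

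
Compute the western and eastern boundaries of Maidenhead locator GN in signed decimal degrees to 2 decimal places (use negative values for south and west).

-60.00, -40.00

Field G=6, N=13: +6·20° lon, +13·10° lat → SW at lon -60°, lat 40°.
Cell spans 20° lon × 10° lat.
west -60.00, east -40.00.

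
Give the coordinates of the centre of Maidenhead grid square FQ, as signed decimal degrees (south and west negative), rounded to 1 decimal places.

Field F=5, Q=16: +5·20° lon, +16·10° lat → SW at lon -80°, lat 70°.
Cell spans 20° lon × 10° lat. Centre is SW corner plus half of each.
latitude 75.0, longitude -70.0.

75.0, -70.0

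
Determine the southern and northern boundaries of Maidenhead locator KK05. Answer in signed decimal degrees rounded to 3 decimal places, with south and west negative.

Field K=10, K=10: +10·20° lon, +10·10° lat → SW at lon 20°, lat 10°.
Square 0, 5: +0·2° lon, +5·1° lat → SW at lon 20°, lat 15°.
Cell spans 2° lon × 1° lat.
south 15.000, north 16.000.

15.000, 16.000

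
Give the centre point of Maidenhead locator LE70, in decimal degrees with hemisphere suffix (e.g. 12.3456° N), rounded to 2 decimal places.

Field L=11, E=4: +11·20° lon, +4·10° lat → SW at lon 40°, lat -50°.
Square 7, 0: +7·2° lon, +0·1° lat → SW at lon 54°, lat -50°.
Cell spans 2° lon × 1° lat. Centre is SW corner plus half of each.
latitude 49.50° S, longitude 55.00° E.

49.50° S, 55.00° E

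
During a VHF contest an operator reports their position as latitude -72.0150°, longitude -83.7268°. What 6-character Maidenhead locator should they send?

Offset from 180°W / 90°S: lon 96.2732°, lat 17.9850°.
Field (20°×10°, letters A–R): lon ⌊96.2732/20⌋ = 4 → E; lat ⌊17.9850/10⌋ = 1 → B.
Square (2°×1°, digits 0–9): lon ⌊16.2732/2⌋ = 8; lat ⌊7.9850/1⌋ = 7.
Subsquare (5′×2.5′, letters a–x): lon ⌊0.2732/0.0833333⌋ = 3 → d; lat ⌊0.9850/0.0416667⌋ = 23 → x.

EB87dx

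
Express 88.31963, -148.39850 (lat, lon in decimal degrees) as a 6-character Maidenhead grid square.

Add 180° to longitude and 90° to latitude: 31.6015, 178.3196.
Field (20°×10°, letters A–R): 31.6015/20 → 1 → B, 178.3196/10 → 17 → R; chars BR.
Square (2°×1°, digits 0–9): 11.6015/2 → 5, 8.3196/1 → 8; chars 58.
Subsquare (5′×2.5′, letters a–x): 1.6015/0.0833333 → 19 → t, 0.3196/0.0416667 → 7 → h; chars th.

BR58th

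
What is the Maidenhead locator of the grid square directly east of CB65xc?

Longitude subsquare x = 23; +1 → 24, wraps to 0 = a, carry into square.
Longitude square 6; +1 → 7.
The latitude characters are unchanged.

CB75ac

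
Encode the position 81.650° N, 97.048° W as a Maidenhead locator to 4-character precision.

Add 180° to longitude and 90° to latitude: 82.95, 171.65.
Field (20°×10°, letters A–R): 82.95/20 → 4 → E, 171.65/10 → 17 → R; chars ER.
Square (2°×1°, digits 0–9): 2.95/2 → 1, 1.65/1 → 1; chars 11.

ER11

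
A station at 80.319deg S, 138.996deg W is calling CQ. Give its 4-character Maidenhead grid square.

Add 180° to longitude and 90° to latitude: 41.00, 9.68.
Field: 41.00/20 → 2 → C, 9.68/10 → 0 → A; chars CA.
Square: 1.00/2 → 0, 9.68/1 → 9; chars 09.

CA09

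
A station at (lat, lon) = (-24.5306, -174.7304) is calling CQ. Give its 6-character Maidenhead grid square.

AG25pl

Shift to the Maidenhead origin (180°W, 90°S): lon 5.2696, lat 65.4694.
Field: lon ⌊5.2696/20⌋ = 0 → A; lat ⌊65.4694/10⌋ = 6 → G.
Square: lon ⌊5.2696/2⌋ = 2; lat ⌊5.4694/1⌋ = 5.
Subsquare: lon ⌊1.2696/0.0833333⌋ = 15 → p; lat ⌊0.4694/0.0416667⌋ = 11 → l.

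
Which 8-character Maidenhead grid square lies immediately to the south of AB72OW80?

AB72ov89

Latitude extended square 0; −1 → -1, wraps to 9, carry into subsquare.
Latitude subsquare w = 22; −1 → 21 = v.
The longitude characters are unchanged.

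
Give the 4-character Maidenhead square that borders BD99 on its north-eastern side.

CE00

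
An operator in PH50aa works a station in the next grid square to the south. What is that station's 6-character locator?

Latitude subsquare a = 0; −1 → -1, wraps to 23 = x, carry into square.
Latitude square 0; −1 → -1, wraps to 9, carry into field.
Latitude field H = 7; −1 → 6 = G.
The longitude characters are unchanged.

PG59ax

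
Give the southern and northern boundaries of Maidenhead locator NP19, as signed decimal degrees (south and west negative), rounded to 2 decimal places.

69.00, 70.00

Field N=13, P=15: +13·20° lon, +15·10° lat → SW at lon 80°, lat 60°.
Square 1, 9: +1·2° lon, +9·1° lat → SW at lon 82°, lat 69°.
Cell spans 2° lon × 1° lat.
south 69.00, north 70.00.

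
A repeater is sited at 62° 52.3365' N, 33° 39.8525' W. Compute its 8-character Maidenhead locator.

Shift to the Maidenhead origin (180°W, 90°S): lon 146.33579, lat 152.87228.
Field: 146.33579/20 → 7 → H, 152.87228/10 → 15 → P; chars HP.
Square: 6.33579/2 → 3, 2.87228/1 → 2; chars 32.
Subsquare: 0.33579/0.0833333 → 4 → e, 0.87228/0.0416667 → 20 → u; chars eu.
Extended square: 0.00246/0.00833333 → 0, 0.03894/0.00416667 → 9; chars 09.

HP32eu09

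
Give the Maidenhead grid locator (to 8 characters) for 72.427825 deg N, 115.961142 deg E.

OQ72xk52

Shift to the Maidenhead origin (180°W, 90°S): lon 295.96114, lat 162.42782.
Field: lon ⌊295.96114/20⌋ = 14 → O; lat ⌊162.42782/10⌋ = 16 → Q.
Square: lon ⌊15.96114/2⌋ = 7; lat ⌊2.42782/1⌋ = 2.
Subsquare: lon ⌊1.96114/0.0833333⌋ = 23 → x; lat ⌊0.42782/0.0416667⌋ = 10 → k.
Extended square: lon ⌊0.04448/0.00833333⌋ = 5; lat ⌊0.01116/0.00416667⌋ = 2.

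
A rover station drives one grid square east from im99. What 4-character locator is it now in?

JM09

Longitude square 9; +1 → 10, wraps to 0, carry into field.
Longitude field I = 8; +1 → 9 = J.
The latitude characters are unchanged.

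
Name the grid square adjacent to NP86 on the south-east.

NP95

Longitude square 8; +1 → 9.
Latitude square 6; −1 → 5.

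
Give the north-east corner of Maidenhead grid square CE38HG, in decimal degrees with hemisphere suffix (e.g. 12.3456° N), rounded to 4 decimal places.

41.7083° S, 133.3333° W

Field C=2, E=4: +2·20° lon, +4·10° lat → SW at lon -140°, lat -50°.
Square 3, 8: +3·2° lon, +8·1° lat → SW at lon -134°, lat -42°.
Subsquare h=7, g=6: +7·0.0833333° lon, +6·0.0416667° lat → SW at lon -133.417°, lat -41.75°.
Cell spans 0.0833333° lon × 0.0416667° lat. NE corner is SW corner plus one full cell.
latitude 41.7083° S, longitude 133.3333° W.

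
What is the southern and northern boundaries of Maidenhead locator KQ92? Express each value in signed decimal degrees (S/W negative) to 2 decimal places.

Field K=10, Q=16: +10·20° lon, +16·10° lat → SW at lon 20°, lat 70°.
Square 9, 2: +9·2° lon, +2·1° lat → SW at lon 38°, lat 72°.
Cell spans 2° lon × 1° lat.
south 72.00, north 73.00.

72.00, 73.00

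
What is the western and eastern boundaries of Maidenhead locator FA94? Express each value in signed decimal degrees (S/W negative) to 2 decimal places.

-62.00, -60.00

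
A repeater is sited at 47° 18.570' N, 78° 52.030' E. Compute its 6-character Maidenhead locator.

MN97kh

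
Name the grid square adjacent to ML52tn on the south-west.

ML52sm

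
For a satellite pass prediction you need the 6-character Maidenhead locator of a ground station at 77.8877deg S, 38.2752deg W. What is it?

HB02uc

Add 180° to longitude and 90° to latitude: 141.7248, 12.1123.
Field: 141.7248/20 → 7 → H, 12.1123/10 → 1 → B; chars HB.
Square: 1.7248/2 → 0, 2.1123/1 → 2; chars 02.
Subsquare: 1.7248/0.0833333 → 20 → u, 0.1123/0.0416667 → 2 → c; chars uc.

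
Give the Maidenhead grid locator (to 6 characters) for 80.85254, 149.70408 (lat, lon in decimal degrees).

QR40uu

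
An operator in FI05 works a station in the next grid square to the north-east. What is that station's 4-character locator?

FI16

Longitude square 0; +1 → 1.
Latitude square 5; +1 → 6.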